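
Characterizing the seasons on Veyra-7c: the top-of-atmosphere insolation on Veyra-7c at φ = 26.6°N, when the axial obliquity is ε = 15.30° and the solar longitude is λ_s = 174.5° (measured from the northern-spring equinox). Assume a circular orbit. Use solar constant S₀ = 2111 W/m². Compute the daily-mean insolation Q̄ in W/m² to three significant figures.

Q̄ ≈ 613 W/m²

Solar declination: sin δ = sin ε · sin λ_s = sin 15.30° × sin 174.5° = 0.02529, so δ = +1.449°.
cos H₀ = −tan(+26.6°) tan(+1.449°) = -0.0127, H₀ = 1.5835 rad.
Bracket: H₀ sin φ sin δ + cos φ cos δ sin H₀ = 1.5835×0.44776×0.02529 + 0.89415×0.99968×0.99992 = 0.017931 + 0.893792 = 0.911723.
Q̄ = (S₀/π) × [bracket] = (2111/π) × 0.911723 = 612.6 W/m².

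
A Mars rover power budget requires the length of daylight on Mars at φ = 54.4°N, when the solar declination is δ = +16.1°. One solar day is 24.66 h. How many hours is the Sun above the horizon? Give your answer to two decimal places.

15.59 h

cos H₀ = −tan φ · tan δ = −tan(+54.4°) × tan(+16.100°) = -0.4032, so H₀ = 1.9858 rad = 113.78°.
Daylight = 2H₀/(2π) × 24.66 h = (1.9858/π) × 24.66 = 15.59 h.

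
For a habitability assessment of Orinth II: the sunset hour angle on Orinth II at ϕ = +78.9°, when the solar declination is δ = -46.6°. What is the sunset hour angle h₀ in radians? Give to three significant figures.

cos h₀ = −tan ϕ · tan δ = 5.3900 ≥ 1, so the host star never rises (polar night) and h₀ = 0.

h₀ = 0.00 rad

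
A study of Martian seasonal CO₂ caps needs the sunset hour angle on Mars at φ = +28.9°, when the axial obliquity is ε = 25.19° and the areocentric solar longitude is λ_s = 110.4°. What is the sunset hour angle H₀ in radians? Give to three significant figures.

H₀ = 1.81 rad

sin δ = sin 25.19° × sin 110.4° = 0.39893, so δ = +23.511°.
cos H₀ = −tan φ · tan δ = −tan(+28.9°) × tan(+23.511°) = -0.2402, so H₀ = 1.8133 rad = 103.90°.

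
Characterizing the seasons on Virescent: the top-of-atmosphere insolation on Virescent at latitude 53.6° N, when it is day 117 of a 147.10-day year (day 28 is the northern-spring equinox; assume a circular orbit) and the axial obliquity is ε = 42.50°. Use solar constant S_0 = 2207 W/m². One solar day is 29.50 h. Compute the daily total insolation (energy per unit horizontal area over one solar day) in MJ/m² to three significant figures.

Solar longitude: L_s = 360° × (117 − 28)/147.10 = 217.811°.
sin δ = sin 42.50° × sin 217.811° = -0.41418, so δ = -24.467°.
cos h₀ = −tan(+53.6°) tan(-24.467°) = 0.6172, h₀ = 0.9056 rad.
Bracket: h₀ sin ϕ sin δ + cos ϕ cos δ sin h₀ = 0.9056×0.80489×-0.41418 + 0.59342×0.91020×0.78680 = -0.301899 + 0.424975 = 0.123076.
Q̄ = (S_0/π) × [bracket] = (2207/π) × 0.123076 = 86.462 W/m².
Daily total = Q̄ × 29.50 h × 3600 s/h = 86.462 × 29.50 × 3600 / 10⁶ = 9.182 MJ/m².

9.18 MJ/m²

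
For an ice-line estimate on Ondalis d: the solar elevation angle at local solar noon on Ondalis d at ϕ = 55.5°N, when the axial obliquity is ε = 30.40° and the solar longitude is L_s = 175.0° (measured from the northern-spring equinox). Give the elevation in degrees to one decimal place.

37.0°

Solar declination: sin δ = sin ε · sin L_s = sin 30.40° × sin 175.0° = 0.04410, so δ = +2.528°.
At local noon the hour angle is zero, so the zenith angle equals |ϕ − δ| = |+55.5° − (+2.528°)| = 52.972°.
Elevation = 90° − 52.972° = 37.0°.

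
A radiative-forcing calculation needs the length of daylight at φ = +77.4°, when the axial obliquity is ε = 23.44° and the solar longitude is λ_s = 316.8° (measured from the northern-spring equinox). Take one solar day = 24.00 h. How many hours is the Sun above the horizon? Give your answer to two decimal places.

0.00 h

Solar declination: sin δ = sin ε · sin λ_s = sin 23.44° × sin 316.8° = -0.27230, so δ = -15.801°.
cos H₀ = −tan φ · tan δ = 1.2661 ≥ 1, so the Sun never rises (polar night) and H₀ = 0.
Daylight = 2H₀/(2π) × 24.00 h = (0.0000/π) × 24.00 = 0.00 h.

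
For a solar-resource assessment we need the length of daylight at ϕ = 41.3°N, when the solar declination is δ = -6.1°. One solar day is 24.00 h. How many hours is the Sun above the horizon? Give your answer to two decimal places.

11.28 h

cos h₀ = −tan ϕ · tan δ = −tan(+41.3°) × tan(-6.100°) = 0.0939, so h₀ = 1.4768 rad = 84.61°.
Daylight = 2h₀/(2π) × 24.00 h = (1.4768/π) × 24.00 = 11.28 h.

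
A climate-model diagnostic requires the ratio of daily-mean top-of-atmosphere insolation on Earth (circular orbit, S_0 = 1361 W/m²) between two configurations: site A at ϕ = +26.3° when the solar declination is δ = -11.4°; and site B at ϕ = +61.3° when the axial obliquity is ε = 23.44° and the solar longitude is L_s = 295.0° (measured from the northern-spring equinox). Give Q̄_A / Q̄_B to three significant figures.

— Configuration A (ϕ=+26.3°):
cos h₀ = −tan(+26.3°) tan(-11.400°) = 0.0997, h₀ = 1.4710 rad.
Bracket: h₀ sin ϕ sin δ + cos ϕ cos δ sin h₀ = 1.4710×0.44307×-0.19766 + 0.89649×0.98027×0.99502 = -0.128826 + 0.874426 = 0.745600.
Q̄ = (S_0/π) × [bracket] = (1361/π) × 0.745600 = 323.01 W/m².
— Configuration B (ϕ=+61.3°):
Solar declination: sin δ = sin ε · sin L_s = sin 23.44° × sin 295.0° = -0.36052, so δ = -21.132°.
cos h₀ = −tan(+61.3°) tan(-21.132°) = 0.7060, h₀ = 0.7870 rad.
Bracket: h₀ sin ϕ sin δ + cos ϕ cos δ sin h₀ = 0.7870×0.87715×-0.36052 + 0.48022×0.93275×0.70824 = -0.248873 + 0.317239 = 0.068366.
Q̄ = (S_0/π) × [bracket] = (1361/π) × 0.068366 = 29.618 W/m².
Ratio Q̄_A / Q̄_B = 323.01 / 29.618 = 10.91.

Q̄_A / Q̄_B ≈ 10.9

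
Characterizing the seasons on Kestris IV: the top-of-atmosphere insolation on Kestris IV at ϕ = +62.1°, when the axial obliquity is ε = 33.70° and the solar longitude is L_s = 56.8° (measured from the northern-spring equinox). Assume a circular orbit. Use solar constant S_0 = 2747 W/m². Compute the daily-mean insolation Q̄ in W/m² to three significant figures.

Solar declination: sin δ = sin ε · sin L_s = sin 33.70° × sin 56.8° = 0.46427, so δ = +27.663°.
cos h₀ = −tan(+62.1°) tan(+27.663°) = -0.9900, h₀ = 3.0003 rad.
Bracket: h₀ sin ϕ sin δ + cos ϕ cos δ sin h₀ = 3.0003×0.88377×0.46427 + 0.46793×0.88569×0.14086 = 1.231047 + 0.058378 = 1.289425.
Q̄ = (S_0/π) × [bracket] = (2747/π) × 1.289425 = 1127 W/m².

Q̄ ≈ 1.13e+03 W/m²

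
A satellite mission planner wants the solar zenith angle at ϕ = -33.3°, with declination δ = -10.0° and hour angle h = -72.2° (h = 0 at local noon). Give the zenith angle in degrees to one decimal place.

θ_z = 69.7°

cos θ_z = sin ϕ sin δ + cos ϕ cos δ cos h = 0.095337 + 0.251621 = 0.346958.
θ_z = arccos(0.346958) = 69.7°.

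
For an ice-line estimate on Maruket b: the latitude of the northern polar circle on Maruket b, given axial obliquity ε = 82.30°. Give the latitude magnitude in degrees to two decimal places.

The polar circle is the lowest latitude that experiences at least one full rotation of continuous daylight at the northern-summer solstice; it lies at |φ| = 90° − ε = 90° − 82.30° = 7.70°.

7.70°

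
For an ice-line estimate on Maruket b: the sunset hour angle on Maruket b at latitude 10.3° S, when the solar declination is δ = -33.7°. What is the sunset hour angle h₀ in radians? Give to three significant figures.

h₀ = 1.69 rad

cos h₀ = −tan ϕ · tan δ = −tan(-10.3°) × tan(-33.700°) = -0.1212, so h₀ = 1.6923 rad = 96.96°.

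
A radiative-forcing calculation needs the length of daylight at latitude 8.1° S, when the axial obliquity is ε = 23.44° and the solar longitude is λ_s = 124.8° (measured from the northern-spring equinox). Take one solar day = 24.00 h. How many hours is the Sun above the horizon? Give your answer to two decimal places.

11.62 h

Solar declination: sin δ = sin ε · sin λ_s = sin 23.44° × sin 124.8° = 0.32664, so δ = +19.065°.
cos H₀ = −tan φ · tan δ = −tan(-8.1°) × tan(+19.065°) = 0.0492, so H₀ = 1.5216 rad = 87.18°.
Daylight = 2H₀/(2π) × 24.00 h = (1.5216/π) × 24.00 = 11.62 h.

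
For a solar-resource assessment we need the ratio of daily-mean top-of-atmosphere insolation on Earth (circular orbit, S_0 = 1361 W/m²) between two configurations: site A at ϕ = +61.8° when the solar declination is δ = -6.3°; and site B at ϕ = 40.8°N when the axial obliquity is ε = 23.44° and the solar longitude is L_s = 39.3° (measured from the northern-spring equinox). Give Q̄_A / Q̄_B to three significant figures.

— Configuration A (ϕ=+61.8°):
cos h₀ = −tan(+61.8°) tan(-6.300°) = 0.2059, h₀ = 1.3634 rad.
Bracket: h₀ sin ϕ sin δ + cos ϕ cos δ sin h₀ = 1.3634×0.88130×-0.10973 + 0.47255×0.99396×0.97857 = -0.131848 + 0.459630 = 0.327782.
Q̄ = (S_0/π) × [bracket] = (1361/π) × 0.327782 = 142.00 W/m².
— Configuration B (ϕ=+40.8°):
Solar declination: sin δ = sin ε · sin L_s = sin 23.44° × sin 39.3° = 0.25195, so δ = +14.593°.
cos h₀ = −tan(+40.8°) tan(+14.593°) = -0.2247, h₀ = 1.7975 rad.
Bracket: h₀ sin ϕ sin δ + cos ϕ cos δ sin h₀ = 1.7975×0.65342×0.25195 + 0.75700×0.96774×0.97442 = 0.295921 + 0.713840 = 1.009761.
Q̄ = (S_0/π) × [bracket] = (1361/π) × 1.009761 = 437.45 W/m².
Ratio Q̄_A / Q̄_B = 142.00 / 437.45 = 0.3246.

Q̄_A / Q̄_B ≈ 0.325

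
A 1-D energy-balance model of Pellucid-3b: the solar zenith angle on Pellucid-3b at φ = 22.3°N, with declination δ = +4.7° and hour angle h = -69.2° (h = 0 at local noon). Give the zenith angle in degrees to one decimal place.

θ_z = 69.0°

cos θ_z = sin φ sin δ + cos φ cos δ cos h = 0.031092 + 0.327444 = 0.358536.
θ_z = arccos(0.358536) = 69.0°.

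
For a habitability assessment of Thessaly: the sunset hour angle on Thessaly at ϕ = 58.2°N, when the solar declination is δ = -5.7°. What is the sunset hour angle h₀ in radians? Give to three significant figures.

cos h₀ = −tan ϕ · tan δ = −tan(+58.2°) × tan(-5.700°) = 0.1610, so h₀ = 1.4091 rad = 80.74°.

h₀ = 1.41 rad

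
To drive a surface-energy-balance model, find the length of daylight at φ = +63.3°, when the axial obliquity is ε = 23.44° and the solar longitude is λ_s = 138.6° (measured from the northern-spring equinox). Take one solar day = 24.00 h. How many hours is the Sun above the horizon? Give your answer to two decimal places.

Solar declination: sin δ = sin ε · sin λ_s = sin 23.44° × sin 138.6° = 0.26306, so δ = +15.252°.
cos H₀ = −tan φ · tan δ = −tan(+63.3°) × tan(+15.252°) = -0.5421, so H₀ = 2.1438 rad = 122.83°.
Daylight = 2H₀/(2π) × 24.00 h = (2.1438/π) × 24.00 = 16.38 h.

16.38 h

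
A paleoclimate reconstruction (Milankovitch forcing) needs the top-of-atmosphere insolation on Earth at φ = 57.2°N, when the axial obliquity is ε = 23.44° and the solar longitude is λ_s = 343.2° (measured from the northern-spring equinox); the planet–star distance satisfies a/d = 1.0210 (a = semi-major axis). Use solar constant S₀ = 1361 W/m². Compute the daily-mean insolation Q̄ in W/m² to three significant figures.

Solar declination: sin δ = sin ε · sin λ_s = sin 23.44° × sin 343.2° = -0.11497, so δ = -6.602°.
cos H₀ = −tan(+57.2°) tan(-6.602°) = 0.1796, H₀ = 1.3902 rad.
Bracket: H₀ sin φ sin δ + cos φ cos δ sin H₀ = 1.3902×0.84057×-0.11497 + 0.54171×0.99337×0.98374 = -0.134349 + 0.529369 = 0.395020.
Inverse-square distance factor (a/d)² = 1.0210² = 1.042441.
Q̄ = (S₀/π) × 1.042441 × [bracket] = (1361/π) × 1.042441 × 0.395020 = 178.4 W/m².

Q̄ ≈ 178 W/m²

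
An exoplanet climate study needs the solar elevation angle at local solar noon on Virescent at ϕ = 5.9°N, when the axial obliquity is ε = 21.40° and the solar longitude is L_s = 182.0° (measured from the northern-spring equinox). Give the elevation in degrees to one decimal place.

Solar declination: sin δ = sin ε · sin L_s = sin 21.40° × sin 182.0° = -0.01273, so δ = -0.730°.
At local noon the hour angle is zero, so the zenith angle equals |ϕ − δ| = |+5.9° − (-0.730°)| = 6.630°.
Elevation = 90° − 6.630° = 83.4°.

83.4°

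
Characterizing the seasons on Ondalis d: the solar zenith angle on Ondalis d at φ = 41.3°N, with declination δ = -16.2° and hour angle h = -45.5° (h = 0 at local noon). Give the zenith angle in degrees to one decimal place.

θ_z = 71.2°

cos θ_z = sin φ sin δ + cos φ cos δ cos h = -0.184135 + 0.505660 = 0.321525.
θ_z = arccos(0.321525) = 71.2°.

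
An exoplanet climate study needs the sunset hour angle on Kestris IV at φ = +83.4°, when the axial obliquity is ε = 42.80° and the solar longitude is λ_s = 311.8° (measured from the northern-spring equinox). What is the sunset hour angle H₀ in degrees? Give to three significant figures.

H₀ = 0.00°

Solar declination: sin δ = sin ε · sin λ_s = sin 42.80° × sin 311.8° = -0.50651, so δ = -30.431°.
cos H₀ = −tan φ · tan δ = 5.0770 ≥ 1, so the host star never rises (polar night) and H₀ = 0.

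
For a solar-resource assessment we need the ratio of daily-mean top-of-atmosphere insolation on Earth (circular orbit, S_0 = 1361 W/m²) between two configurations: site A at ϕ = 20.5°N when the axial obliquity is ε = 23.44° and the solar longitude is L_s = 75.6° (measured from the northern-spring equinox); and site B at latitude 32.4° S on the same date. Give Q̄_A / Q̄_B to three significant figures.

Q̄_A / Q̄_B ≈ 2.25

— Configuration A (ϕ=+20.5°):
Solar declination: sin δ = sin ε · sin L_s = sin 23.44° × sin 75.6° = 0.38529, so δ = +22.662°.
cos h₀ = −tan(+20.5°) tan(+22.662°) = -0.1561, h₀ = 1.7275 rad.
Bracket: h₀ sin ϕ sin δ + cos ϕ cos δ sin h₀ = 1.7275×0.35021×0.38529 + 0.93667×0.92280×0.98774 = 0.233096 + 0.853762 = 1.086858.
Q̄ = (S_0/π) × [bracket] = (1361/π) × 1.086858 = 470.85 W/m².
— Configuration B (ϕ=-32.4°):
cos h₀ = −tan(-32.4°) tan(+22.662°) = 0.2650, h₀ = 1.3026 rad.
Bracket: h₀ sin ϕ sin δ + cos ϕ cos δ sin h₀ = 1.3026×-0.53583×0.38529 + 0.84433×0.92280×0.96426 = -0.268922 + 0.751301 = 0.482379.
Q̄ = (S_0/π) × [bracket] = (1361/π) × 0.482379 = 208.98 W/m².
Ratio Q̄_A / Q̄_B = 470.85 / 208.98 = 2.253.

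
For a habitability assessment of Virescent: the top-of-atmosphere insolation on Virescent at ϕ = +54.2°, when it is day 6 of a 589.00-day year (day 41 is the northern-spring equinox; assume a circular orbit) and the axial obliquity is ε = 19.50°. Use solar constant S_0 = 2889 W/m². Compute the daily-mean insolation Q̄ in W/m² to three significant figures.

Q̄ ≈ 399 W/m²

Solar longitude: L_s = 360° × (6 − 41)/589.00 = -21.392°, i.e. -21.392° + 360° = 338.608°.
sin δ = sin 19.50° × sin 338.608° = -0.12176, so δ = -6.993°.
cos h₀ = −tan(+54.2°) tan(-6.993°) = 0.1701, h₀ = 1.3999 rad.
Bracket: h₀ sin ϕ sin δ + cos ϕ cos δ sin h₀ = 1.3999×0.81106×-0.12176 + 0.58496×0.99256×0.98543 = -0.138247 + 0.572148 = 0.433901.
Q̄ = (S_0/π) × [bracket] = (2889/π) × 0.433901 = 399.0 W/m².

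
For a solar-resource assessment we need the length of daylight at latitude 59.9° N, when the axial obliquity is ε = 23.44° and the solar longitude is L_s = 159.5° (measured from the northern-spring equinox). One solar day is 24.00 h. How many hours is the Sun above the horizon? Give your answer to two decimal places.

13.87 h

Solar declination: sin δ = sin ε · sin L_s = sin 23.44° × sin 159.5° = 0.13931, so δ = +8.008°.
cos h₀ = −tan ϕ · tan δ = −tan(+59.9°) × tan(+8.008°) = -0.2427, so h₀ = 1.8159 rad = 104.05°.
Daylight = 2h₀/(2π) × 24.00 h = (1.8159/π) × 24.00 = 13.87 h.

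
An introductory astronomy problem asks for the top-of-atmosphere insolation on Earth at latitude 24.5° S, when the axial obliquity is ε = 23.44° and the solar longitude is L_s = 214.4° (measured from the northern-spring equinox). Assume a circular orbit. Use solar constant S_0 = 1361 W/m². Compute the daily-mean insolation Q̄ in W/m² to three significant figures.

Q̄ ≈ 450 W/m²

Solar declination: sin δ = sin ε · sin L_s = sin 23.44° × sin 214.4° = -0.22474, so δ = -12.987°.
cos h₀ = −tan(-24.5°) tan(-12.987°) = -0.1051, h₀ = 1.6761 rad.
Bracket: h₀ sin ϕ sin δ + cos ϕ cos δ sin h₀ = 1.6761×-0.41469×-0.22474 + 0.90996×0.97442×0.99446 = 0.156208 + 0.881771 = 1.037979.
Q̄ = (S_0/π) × [bracket] = (1361/π) × 1.037979 = 449.7 W/m².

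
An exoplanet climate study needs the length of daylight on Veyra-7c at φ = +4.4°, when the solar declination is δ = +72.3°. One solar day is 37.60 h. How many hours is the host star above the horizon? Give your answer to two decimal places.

21.71 h

cos H₀ = −tan φ · tan δ = −tan(+4.4°) × tan(+72.300°) = -0.2411, so H₀ = 1.8143 rad = 103.95°.
Daylight = 2H₀/(2π) × 37.60 h = (1.8143/π) × 37.60 = 21.71 h.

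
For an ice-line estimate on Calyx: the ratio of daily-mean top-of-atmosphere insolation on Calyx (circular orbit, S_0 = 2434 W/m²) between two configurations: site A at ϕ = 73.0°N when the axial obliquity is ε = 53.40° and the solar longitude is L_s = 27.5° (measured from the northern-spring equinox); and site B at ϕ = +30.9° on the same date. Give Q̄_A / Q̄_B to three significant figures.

Q̄_A / Q̄_B ≈ 0.995

— Configuration A (ϕ=+73.0°):
Solar declination: sin δ = sin ε · sin L_s = sin 53.40° × sin 27.5° = 0.37070, so δ = +21.759°.
cos h₀ = −tan(+73.0°) tan(+21.759°) = -1.3055 ≤ −1 ⇒ polar day, h₀ = π.
Bracket: h₀ sin ϕ sin δ + cos ϕ cos δ sin h₀ = 3.1416×0.95630×0.37070 + 0.29237×0.92875×0.00000 = 1.113698 + 0.000000 = 1.113698.
Q̄ = (S_0/π) × [bracket] = (2434/π) × 1.113698 = 862.86 W/m².
— Configuration B (ϕ=+30.9°):
cos h₀ = −tan(+30.9°) tan(+21.759°) = -0.2389, h₀ = 1.8120 rad.
Bracket: h₀ sin ϕ sin δ + cos ϕ cos δ sin h₀ = 1.8120×0.51354×0.37070 + 0.85806×0.92875×0.97105 = 0.344949 + 0.773852 = 1.118801.
Q̄ = (S_0/π) × [bracket] = (2434/π) × 1.118801 = 866.81 W/m².
Ratio Q̄_A / Q̄_B = 862.86 / 866.81 = 0.9954.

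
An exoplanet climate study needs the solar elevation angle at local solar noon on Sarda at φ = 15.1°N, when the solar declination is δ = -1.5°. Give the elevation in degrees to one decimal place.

At local noon the hour angle is zero, so the zenith angle equals |φ − δ| = |+15.1° − (-1.500°)| = 16.600°.
Elevation = 90° − 16.600° = 73.4°.

73.4°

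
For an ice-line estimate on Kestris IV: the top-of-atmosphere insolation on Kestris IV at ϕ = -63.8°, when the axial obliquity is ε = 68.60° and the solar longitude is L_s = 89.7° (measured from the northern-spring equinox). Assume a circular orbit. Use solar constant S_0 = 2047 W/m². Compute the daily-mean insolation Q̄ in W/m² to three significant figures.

Solar declination: sin δ = sin ε · sin L_s = sin 68.60° × sin 89.7° = 0.93104, so δ = +68.598°.
cos h₀ = −tan(-63.8°) tan(+68.598°) = 5.1852 ≥ 1 ⇒ polar night, h₀ = 0 and Q̄ = 0.

Q̄ ≈ 0.00 W/m²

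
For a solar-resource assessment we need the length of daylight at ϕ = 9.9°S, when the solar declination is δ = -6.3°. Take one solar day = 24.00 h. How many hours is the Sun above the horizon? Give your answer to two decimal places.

cos h₀ = −tan ϕ · tan δ = −tan(-9.9°) × tan(-6.300°) = -0.0193, so h₀ = 1.5901 rad = 91.10°.
Daylight = 2h₀/(2π) × 24.00 h = (1.5901/π) × 24.00 = 12.15 h.

12.15 h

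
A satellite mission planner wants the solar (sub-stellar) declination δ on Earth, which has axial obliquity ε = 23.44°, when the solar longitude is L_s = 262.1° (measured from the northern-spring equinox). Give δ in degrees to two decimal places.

sin δ = sin ε · sin L_s = sin 23.44° × sin 262.1° = -0.394013.
δ = arcsin(-0.394013) = -23.20°.

δ = -23.20°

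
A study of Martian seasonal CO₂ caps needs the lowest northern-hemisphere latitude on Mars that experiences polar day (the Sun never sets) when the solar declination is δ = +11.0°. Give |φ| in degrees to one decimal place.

Polar day requires cos H₀ = −tan φ tan δ ≤ −1, i.e. tan φ tan δ ≥ 1.
The boundary is |tan φ| · |tan δ| = 1, so |φ| = 90° − |δ| = 90° − 11.0° = 79.0° in the northern hemisphere.

|φ| = 79.0°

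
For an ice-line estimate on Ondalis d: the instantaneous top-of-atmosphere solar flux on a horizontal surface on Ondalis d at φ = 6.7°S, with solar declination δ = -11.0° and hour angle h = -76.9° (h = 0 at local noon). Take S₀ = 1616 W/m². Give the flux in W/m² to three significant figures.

393 W/m²

cos θ_z = sin φ sin δ + cos φ cos δ cos h = 0.022262 + 0.220968 = 0.243230.
Flux = S₀ · cos θ_z = 1616 × 0.243230 = 393.1 W/m².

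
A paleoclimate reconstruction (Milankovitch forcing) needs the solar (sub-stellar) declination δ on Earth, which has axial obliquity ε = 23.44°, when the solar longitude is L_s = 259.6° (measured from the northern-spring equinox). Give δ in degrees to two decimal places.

δ = -23.03°

sin δ = sin ε · sin L_s = sin 23.44° × sin 259.6° = -0.391253.
δ = arcsin(-0.391253) = -23.03°.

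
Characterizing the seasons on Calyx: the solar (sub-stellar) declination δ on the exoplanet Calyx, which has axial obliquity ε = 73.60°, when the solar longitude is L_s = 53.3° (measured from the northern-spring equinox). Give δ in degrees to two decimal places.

sin δ = sin ε · sin L_s = sin 73.60° × sin 53.3° = 0.769155.
δ = arcsin(0.769155) = +50.28°.

δ = +50.28°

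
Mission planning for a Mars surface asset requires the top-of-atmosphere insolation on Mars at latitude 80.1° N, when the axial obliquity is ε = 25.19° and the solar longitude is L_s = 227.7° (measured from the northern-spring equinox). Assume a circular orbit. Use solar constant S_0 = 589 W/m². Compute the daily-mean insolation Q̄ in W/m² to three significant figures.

Q̄ ≈ 0.00 W/m²

Solar declination: sin δ = sin ε · sin L_s = sin 25.19° × sin 227.7° = -0.31480, so δ = -18.349°.
cos h₀ = −tan(+80.1°) tan(-18.349°) = 1.9004 ≥ 1 ⇒ polar night, h₀ = 0 and Q̄ = 0.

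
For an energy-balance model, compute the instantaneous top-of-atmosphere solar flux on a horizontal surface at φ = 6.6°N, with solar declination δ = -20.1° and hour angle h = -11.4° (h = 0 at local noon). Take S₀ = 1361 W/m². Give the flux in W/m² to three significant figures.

1.19e+03 W/m²

cos θ_z = sin φ sin δ + cos φ cos δ cos h = -0.039499 + 0.914466 = 0.874967.
Flux = S₀ · cos θ_z = 1361 × 0.874967 = 1191 W/m².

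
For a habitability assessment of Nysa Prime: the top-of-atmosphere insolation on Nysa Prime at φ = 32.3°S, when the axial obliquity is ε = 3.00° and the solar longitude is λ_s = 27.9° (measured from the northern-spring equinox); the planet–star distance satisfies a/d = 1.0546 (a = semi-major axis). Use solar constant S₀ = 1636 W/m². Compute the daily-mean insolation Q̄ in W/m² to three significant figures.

Q̄ ≈ 478 W/m²

Solar declination: sin δ = sin ε · sin λ_s = sin 3.00° × sin 27.9° = 0.02449, so δ = +1.403°.
cos H₀ = −tan(-32.3°) tan(+1.403°) = 0.0155, H₀ = 1.5553 rad.
Bracket: H₀ sin φ sin δ + cos φ cos δ sin H₀ = 1.5553×-0.53435×0.02449 + 0.84526×0.99970×0.99988 = -0.020353 + 0.844905 = 0.824552.
Inverse-square distance factor (a/d)² = 1.0546² = 1.112181.
Q̄ = (S₀/π) × 1.112181 × [bracket] = (1636/π) × 1.112181 × 0.824552 = 477.6 W/m².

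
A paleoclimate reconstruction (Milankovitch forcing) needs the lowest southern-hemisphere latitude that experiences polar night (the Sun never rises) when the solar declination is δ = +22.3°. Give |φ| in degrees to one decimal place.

Polar night requires cos H₀ = −tan φ tan δ ≥ 1, i.e. tan φ tan δ ≤ −1.
The boundary is |tan φ| · |tan δ| = 1, so |φ| = 90° − |δ| = 90° − 22.3° = 67.7° in the southern hemisphere.

|φ| = 67.7°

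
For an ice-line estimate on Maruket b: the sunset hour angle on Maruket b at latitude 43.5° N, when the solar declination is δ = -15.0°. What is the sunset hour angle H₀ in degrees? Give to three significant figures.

H₀ = 75.3°

cos H₀ = −tan φ · tan δ = −tan(+43.5°) × tan(-15.000°) = 0.2543, so H₀ = 1.3137 rad = 75.27°.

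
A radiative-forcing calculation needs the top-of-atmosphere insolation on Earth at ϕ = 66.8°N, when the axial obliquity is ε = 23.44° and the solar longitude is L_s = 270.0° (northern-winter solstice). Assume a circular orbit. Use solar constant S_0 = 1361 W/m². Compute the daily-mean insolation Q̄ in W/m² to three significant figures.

Q̄ ≈ 0.00 W/m²

Solar declination: sin δ = sin ε · sin L_s = sin 23.44° × sin 270.0° = -0.39779, so δ = -23.440°.
cos h₀ = −tan(+66.8°) tan(-23.440°) = 1.0116 ≥ 1 ⇒ polar night, h₀ = 0 and Q̄ = 0.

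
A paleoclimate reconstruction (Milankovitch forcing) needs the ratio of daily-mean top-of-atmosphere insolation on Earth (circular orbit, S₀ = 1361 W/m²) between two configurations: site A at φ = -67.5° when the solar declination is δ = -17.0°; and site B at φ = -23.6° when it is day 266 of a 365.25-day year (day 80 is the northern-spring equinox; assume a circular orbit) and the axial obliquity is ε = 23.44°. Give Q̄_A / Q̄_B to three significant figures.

— Configuration A (φ=-67.5°):
cos H₀ = −tan(-67.5°) tan(-17.000°) = -0.7381, H₀ = 2.4010 rad.
Bracket: H₀ sin φ sin δ + cos φ cos δ sin H₀ = 2.4010×-0.92388×-0.29237 + 0.38268×0.95630×0.67469 = 0.648546 + 0.246907 = 0.895453.
Q̄ = (S₀/π) × [bracket] = (1361/π) × 0.895453 = 387.93 W/m².
— Configuration B (φ=-23.6°):
Solar longitude: λ_s = 360° × (266 − 80)/365.25 = 183.326°.
sin δ = sin 23.44° × sin 183.326° = -0.02308, so δ = -1.323°.
cos H₀ = −tan(-23.6°) tan(-1.323°) = -0.0101, H₀ = 1.5809 rad.
Bracket: H₀ sin φ sin δ + cos φ cos δ sin H₀ = 1.5809×-0.40035×-0.02308 + 0.91636×0.99973×0.99995 = 0.014608 + 0.916067 = 0.930675.
Q̄ = (S₀/π) × [bracket] = (1361/π) × 0.930675 = 403.19 W/m².
Ratio Q̄_A / Q̄_B = 387.93 / 403.19 = 0.9622.

Q̄_A / Q̄_B ≈ 0.962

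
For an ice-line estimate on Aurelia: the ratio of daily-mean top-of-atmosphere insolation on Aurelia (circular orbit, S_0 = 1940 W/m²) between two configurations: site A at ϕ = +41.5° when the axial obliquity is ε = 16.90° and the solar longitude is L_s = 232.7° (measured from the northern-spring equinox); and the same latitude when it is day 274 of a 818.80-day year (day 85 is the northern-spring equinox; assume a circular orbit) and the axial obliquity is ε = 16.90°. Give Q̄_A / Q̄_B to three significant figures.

Q̄_A / Q̄_B ≈ 0.483

— Configuration A (ϕ=+41.5°):
Solar declination: sin δ = sin ε · sin L_s = sin 16.90° × sin 232.7° = -0.23125, so δ = -13.370°.
cos h₀ = −tan(+41.5°) tan(-13.370°) = 0.2103, h₀ = 1.3589 rad.
Bracket: h₀ sin ϕ sin δ + cos ϕ cos δ sin h₀ = 1.3589×0.66262×-0.23125 + 0.74896×0.97290×0.97764 = -0.208225 + 0.712370 = 0.504145.
Q̄ = (S_0/π) × [bracket] = (1940/π) × 0.504145 = 311.32 W/m².
— Configuration B (ϕ=+41.5°):
Solar longitude: L_s = 360° × (274 − 85)/818.80 = 83.097°.
sin δ = sin 16.90° × sin 83.097° = 0.28860, so δ = +16.774°.
cos h₀ = −tan(+41.5°) tan(+16.774°) = -0.2667, h₀ = 1.8407 rad.
Bracket: h₀ sin ϕ sin δ + cos ϕ cos δ sin h₀ = 1.8407×0.66262×0.28860 + 0.74896×0.95745×0.96379 = 0.352001 + 0.691126 = 1.043127.
Q̄ = (S_0/π) × [bracket] = (1940/π) × 1.043127 = 644.15 W/m².
Ratio Q̄_A / Q̄_B = 311.32 / 644.15 = 0.4833.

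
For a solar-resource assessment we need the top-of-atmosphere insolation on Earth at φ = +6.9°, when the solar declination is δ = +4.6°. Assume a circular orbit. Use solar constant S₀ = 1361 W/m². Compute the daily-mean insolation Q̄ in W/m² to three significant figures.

cos H₀ = −tan(+6.9°) tan(+4.600°) = -0.0097, H₀ = 1.5805 rad.
Bracket: H₀ sin φ sin δ + cos φ cos δ sin H₀ = 1.5805×0.12014×0.08020 + 0.99276×0.99678×0.99995 = 0.015228 + 0.989514 = 1.004742.
Q̄ = (S₀/π) × [bracket] = (1361/π) × 1.004742 = 435.3 W/m².

Q̄ ≈ 435 W/m²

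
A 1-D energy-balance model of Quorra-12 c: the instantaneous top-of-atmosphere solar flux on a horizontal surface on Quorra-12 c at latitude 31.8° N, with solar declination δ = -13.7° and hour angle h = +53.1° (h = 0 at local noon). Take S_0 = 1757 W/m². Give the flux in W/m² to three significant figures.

cos θ_z = sin ϕ sin δ + cos ϕ cos δ cos h = -0.124803 + 0.495774 = 0.370971.
Flux = S_0 · cos θ_z = 1757 × 0.370971 = 651.8 W/m².

652 W/m²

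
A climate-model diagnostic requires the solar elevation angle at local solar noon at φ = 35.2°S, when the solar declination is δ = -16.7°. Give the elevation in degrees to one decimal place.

At local noon the hour angle is zero, so the zenith angle equals |φ − δ| = |-35.2° − (-16.700°)| = 18.500°.
Elevation = 90° − 18.500° = 71.5°.

71.5°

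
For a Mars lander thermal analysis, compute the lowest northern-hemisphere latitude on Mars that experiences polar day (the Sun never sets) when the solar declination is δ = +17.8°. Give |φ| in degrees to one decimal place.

Polar day requires cos H₀ = −tan φ tan δ ≤ −1, i.e. tan φ tan δ ≥ 1.
The boundary is |tan φ| · |tan δ| = 1, so |φ| = 90° − |δ| = 90° − 17.8° = 72.2° in the northern hemisphere.

|φ| = 72.2°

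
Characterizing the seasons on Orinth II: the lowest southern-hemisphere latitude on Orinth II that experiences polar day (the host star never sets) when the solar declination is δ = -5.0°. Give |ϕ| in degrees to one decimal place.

Polar day requires cos h₀ = −tan ϕ tan δ ≤ −1, i.e. tan ϕ tan δ ≥ 1.
The boundary is |tan ϕ| · |tan δ| = 1, so |ϕ| = 90° − |δ| = 90° − 5.0° = 85.0° in the southern hemisphere.

|ϕ| = 85.0°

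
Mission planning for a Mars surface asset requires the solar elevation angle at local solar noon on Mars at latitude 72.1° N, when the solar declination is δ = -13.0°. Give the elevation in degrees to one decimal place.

At local noon the hour angle is zero, so the zenith angle equals |φ − δ| = |+72.1° − (-13.000°)| = 85.100°.
Elevation = 90° − 85.100° = 4.9°.

4.9°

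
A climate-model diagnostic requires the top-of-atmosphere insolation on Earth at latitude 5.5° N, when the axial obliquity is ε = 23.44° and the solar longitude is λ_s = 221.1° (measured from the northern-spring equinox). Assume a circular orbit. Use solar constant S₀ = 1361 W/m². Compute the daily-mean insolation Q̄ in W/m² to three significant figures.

Solar declination: sin δ = sin ε · sin λ_s = sin 23.44° × sin 221.1° = -0.26150, so δ = -15.159°.
cos H₀ = −tan(+5.5°) tan(-15.159°) = 0.0261, H₀ = 1.5447 rad.
Bracket: H₀ sin φ sin δ + cos φ cos δ sin H₀ = 1.5447×0.09585×-0.26150 + 0.99540×0.96520×0.99966 = -0.038718 + 0.960433 = 0.921715.
Q̄ = (S₀/π) × [bracket] = (1361/π) × 0.921715 = 399.3 W/m².

Q̄ ≈ 399 W/m²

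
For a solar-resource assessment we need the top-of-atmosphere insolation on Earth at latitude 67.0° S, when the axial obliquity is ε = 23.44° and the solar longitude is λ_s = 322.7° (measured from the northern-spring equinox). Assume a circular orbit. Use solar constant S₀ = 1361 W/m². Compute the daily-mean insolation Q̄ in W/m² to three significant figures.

Solar declination: sin δ = sin ε · sin λ_s = sin 23.44° × sin 322.7° = -0.24106, so δ = -13.949°.
cos H₀ = −tan(-67.0°) tan(-13.949°) = -0.5851, H₀ = 2.1959 rad.
Bracket: H₀ sin φ sin δ + cos φ cos δ sin H₀ = 2.1959×-0.92050×-0.24106 + 0.39073×0.97051×0.81093 = 0.487261 + 0.307511 = 0.794772.
Q̄ = (S₀/π) × [bracket] = (1361/π) × 0.794772 = 344.3 W/m².

Q̄ ≈ 344 W/m²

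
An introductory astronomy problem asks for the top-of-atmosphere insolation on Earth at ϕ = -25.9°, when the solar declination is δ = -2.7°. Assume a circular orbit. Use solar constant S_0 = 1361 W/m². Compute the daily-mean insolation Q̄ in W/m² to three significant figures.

Q̄ ≈ 403 W/m²

cos h₀ = −tan(-25.9°) tan(-2.700°) = -0.0229, h₀ = 1.5937 rad.
Bracket: h₀ sin ϕ sin δ + cos ϕ cos δ sin h₀ = 1.5937×-0.43680×-0.04711 + 0.89956×0.99889×0.99974 = 0.032795 + 0.898328 = 0.931123.
Q̄ = (S_0/π) × [bracket] = (1361/π) × 0.931123 = 403.4 W/m².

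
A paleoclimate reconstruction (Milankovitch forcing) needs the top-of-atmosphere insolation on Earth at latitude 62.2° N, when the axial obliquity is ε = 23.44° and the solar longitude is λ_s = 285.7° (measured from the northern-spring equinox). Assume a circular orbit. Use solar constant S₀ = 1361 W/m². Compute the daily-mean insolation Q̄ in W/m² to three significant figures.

Q̄ ≈ 17.6 W/m²

Solar declination: sin δ = sin ε · sin λ_s = sin 23.44° × sin 285.7° = -0.38295, so δ = -22.516°.
cos H₀ = −tan(+62.2°) tan(-22.516°) = 0.7863, H₀ = 0.6661 rad.
Bracket: H₀ sin φ sin δ + cos φ cos δ sin H₀ = 0.6661×0.88458×-0.38295 + 0.46639×0.92377×0.61789 = -0.225641 + 0.266210 = 0.040569.
Q̄ = (S₀/π) × [bracket] = (1361/π) × 0.040569 = 17.58 W/m².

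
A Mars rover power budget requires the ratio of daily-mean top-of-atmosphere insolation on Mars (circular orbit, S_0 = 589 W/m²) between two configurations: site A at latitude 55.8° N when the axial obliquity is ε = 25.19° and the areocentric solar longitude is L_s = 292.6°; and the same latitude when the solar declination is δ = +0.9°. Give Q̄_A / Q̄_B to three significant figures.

— Configuration A (ϕ=+55.8°):
sin δ = sin 25.19° × sin 292.6° = -0.39294, so δ = -23.137°.
cos h₀ = −tan(+55.8°) tan(-23.137°) = 0.6288, h₀ = 0.8908 rad.
Bracket: h₀ sin ϕ sin δ + cos ϕ cos δ sin h₀ = 0.8908×0.82708×-0.39294 + 0.56208×0.91956×0.77760 = -0.289504 + 0.401915 = 0.112411.
Q̄ = (S_0/π) × [bracket] = (589/π) × 0.112411 = 21.075 W/m².
— Configuration B (ϕ=+55.8°):
cos h₀ = −tan(+55.8°) tan(+0.900°) = -0.0231, h₀ = 1.5939 rad.
Bracket: h₀ sin ϕ sin δ + cos ϕ cos δ sin h₀ = 1.5939×0.82708×0.01571 + 0.56208×0.99988×0.99973 = 0.020710 + 0.561861 = 0.582571.
Q̄ = (S_0/π) × [bracket] = (589/π) × 0.582571 = 109.22 W/m².
Ratio Q̄_A / Q̄_B = 21.075 / 109.22 = 0.1930.

Q̄_A / Q̄_B ≈ 0.193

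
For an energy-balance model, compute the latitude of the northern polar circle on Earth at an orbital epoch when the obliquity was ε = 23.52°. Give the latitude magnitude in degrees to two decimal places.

66.48°

The polar circle is the lowest latitude that experiences at least one full rotation of continuous daylight at the northern-summer solstice; it lies at |φ| = 90° − ε = 90° − 23.52° = 66.48°.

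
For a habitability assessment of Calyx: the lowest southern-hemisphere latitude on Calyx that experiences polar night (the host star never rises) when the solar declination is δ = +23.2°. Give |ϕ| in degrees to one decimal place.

Polar night requires cos h₀ = −tan ϕ tan δ ≥ 1, i.e. tan ϕ tan δ ≤ −1.
The boundary is |tan ϕ| · |tan δ| = 1, so |ϕ| = 90° − |δ| = 90° − 23.2° = 66.8° in the southern hemisphere.

|ϕ| = 66.8°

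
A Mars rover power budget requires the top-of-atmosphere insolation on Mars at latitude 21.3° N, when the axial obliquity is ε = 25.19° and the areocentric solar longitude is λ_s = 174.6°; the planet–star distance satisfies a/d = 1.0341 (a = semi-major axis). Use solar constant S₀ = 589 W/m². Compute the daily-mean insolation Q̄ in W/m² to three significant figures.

sin δ = sin 25.19° × sin 174.6° = 0.04005, so δ = +2.296°.
cos H₀ = −tan(+21.3°) tan(+2.296°) = -0.0156, H₀ = 1.5864 rad.
Bracket: H₀ sin φ sin δ + cos φ cos δ sin H₀ = 1.5864×0.36325×0.04005 + 0.93169×0.99920×0.99988 = 0.023079 + 0.930833 = 0.953912.
Inverse-square distance factor (a/d)² = 1.0341² = 1.069363.
Q̄ = (S₀/π) × 1.069363 × [bracket] = (589/π) × 1.069363 × 0.953912 = 191.2 W/m².

Q̄ ≈ 191 W/m²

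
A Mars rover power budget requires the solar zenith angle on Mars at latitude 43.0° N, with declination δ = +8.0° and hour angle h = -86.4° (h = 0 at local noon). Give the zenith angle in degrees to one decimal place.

cos θ_z = sin ϕ sin δ + cos ϕ cos δ cos h = 0.094916 + 0.045475 = 0.140391.
θ_z = arccos(0.140391) = 81.9°.

θ_z = 81.9°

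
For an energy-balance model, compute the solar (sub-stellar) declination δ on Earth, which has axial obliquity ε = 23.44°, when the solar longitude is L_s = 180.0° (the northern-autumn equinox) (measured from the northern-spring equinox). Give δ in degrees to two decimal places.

sin δ = sin ε · sin L_s = sin 23.44° × sin 180.0° = 0.000000.
δ = arcsin(0.000000) = +0.00°.

δ = +0.00°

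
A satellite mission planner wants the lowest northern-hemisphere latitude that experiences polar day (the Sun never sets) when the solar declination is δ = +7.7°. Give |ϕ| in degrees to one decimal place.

Polar day requires cos h₀ = −tan ϕ tan δ ≤ −1, i.e. tan ϕ tan δ ≥ 1.
The boundary is |tan ϕ| · |tan δ| = 1, so |ϕ| = 90° − |δ| = 90° − 7.7° = 82.3° in the northern hemisphere.

|ϕ| = 82.3°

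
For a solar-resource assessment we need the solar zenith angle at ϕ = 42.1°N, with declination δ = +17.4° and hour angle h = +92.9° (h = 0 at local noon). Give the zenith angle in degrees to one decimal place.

cos θ_z = sin ϕ sin δ + cos ϕ cos δ cos h = 0.200485 + -0.035821 = 0.164664.
θ_z = arccos(0.164664) = 80.5°.

θ_z = 80.5°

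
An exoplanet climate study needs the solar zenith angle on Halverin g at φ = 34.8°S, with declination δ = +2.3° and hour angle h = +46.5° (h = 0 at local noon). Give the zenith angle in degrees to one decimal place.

cos θ_z = sin φ sin δ + cos φ cos δ cos h = -0.022904 + 0.564786 = 0.541882.
θ_z = arccos(0.541882) = 57.2°.

θ_z = 57.2°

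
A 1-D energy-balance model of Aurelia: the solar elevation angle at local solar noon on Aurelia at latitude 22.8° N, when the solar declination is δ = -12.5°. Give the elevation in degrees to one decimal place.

At local noon the hour angle is zero, so the zenith angle equals |ϕ − δ| = |+22.8° − (-12.500°)| = 35.300°.
Elevation = 90° − 35.300° = 54.7°.

54.7°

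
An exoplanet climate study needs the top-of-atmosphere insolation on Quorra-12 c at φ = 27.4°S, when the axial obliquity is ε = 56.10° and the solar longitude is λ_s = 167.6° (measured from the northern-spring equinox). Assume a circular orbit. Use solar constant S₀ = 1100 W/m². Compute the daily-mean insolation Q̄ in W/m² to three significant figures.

Q̄ ≈ 262 W/m²

Solar declination: sin δ = sin ε · sin λ_s = sin 56.10° × sin 167.6° = 0.17823, so δ = +10.267°.
cos H₀ = −tan(-27.4°) tan(+10.267°) = 0.0939, H₀ = 1.4768 rad.
Bracket: H₀ sin φ sin δ + cos φ cos δ sin H₀ = 1.4768×-0.46020×0.17823 + 0.88782×0.98399×0.99558 = -0.121129 + 0.869745 = 0.748616.
Q̄ = (S₀/π) × [bracket] = (1100/π) × 0.748616 = 262.1 W/m².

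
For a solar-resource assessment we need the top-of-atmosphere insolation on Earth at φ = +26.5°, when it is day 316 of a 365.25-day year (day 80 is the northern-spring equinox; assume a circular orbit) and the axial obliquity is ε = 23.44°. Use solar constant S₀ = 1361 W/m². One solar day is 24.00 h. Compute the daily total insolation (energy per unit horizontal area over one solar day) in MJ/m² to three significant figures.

Solar longitude: λ_s = 360° × (316 − 80)/365.25 = 232.608°.
sin δ = sin 23.44° × sin 232.608° = -0.31604, so δ = -18.424°.
cos H₀ = −tan(+26.5°) tan(-18.424°) = 0.1661, H₀ = 1.4039 rad.
Bracket: H₀ sin φ sin δ + cos φ cos δ sin H₀ = 1.4039×0.44620×-0.31604 + 0.89493×0.94875×0.98611 = -0.197974 + 0.837271 = 0.639297.
Q̄ = (S₀/π) × [bracket] = (1361/π) × 0.639297 = 276.96 W/m².
Daily total = Q̄ × 24.00 h × 3600 s/h = 276.96 × 24.00 × 3600 / 10⁶ = 23.93 MJ/m².

23.9 MJ/m²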